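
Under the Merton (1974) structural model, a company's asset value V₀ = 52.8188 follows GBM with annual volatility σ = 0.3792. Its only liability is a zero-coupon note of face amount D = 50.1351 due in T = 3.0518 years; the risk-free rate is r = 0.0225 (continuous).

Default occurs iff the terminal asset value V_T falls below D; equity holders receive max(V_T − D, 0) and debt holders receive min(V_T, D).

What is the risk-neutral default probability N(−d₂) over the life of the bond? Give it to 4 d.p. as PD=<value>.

d₁ = [ln(V₀/D) + (r + σ²/2)T] / (σ√T)
   = [ln(52.8188/50.1351) + (0.0225 + 0.5·0.3792²)·3.0518] / (0.3792·√3.0518)
   = [0.052146 + 0.288079] / 0.662440 = 0.513593
d₂ = d₁ − σ√T = 0.513593 − 0.662440 = -0.148847
risk-neutral PD = N(−d₂) = N(0.148847) = 0.559163

PD=0.5592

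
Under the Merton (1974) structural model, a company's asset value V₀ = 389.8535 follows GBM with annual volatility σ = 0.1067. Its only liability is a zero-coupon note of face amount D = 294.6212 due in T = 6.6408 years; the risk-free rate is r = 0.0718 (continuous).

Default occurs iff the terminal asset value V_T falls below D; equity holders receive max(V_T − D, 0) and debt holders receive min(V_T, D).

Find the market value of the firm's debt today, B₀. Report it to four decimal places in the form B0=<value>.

d₁ = [ln(V₀/D) + (r + σ²/2)T] / (σ√T)
   = [ln(389.8535/294.6212) + (0.0718 + 0.5·0.1067²)·6.6408] / (0.1067·√6.6408)
   = [0.280081 + 0.514612] / 0.274963 = 2.890177
d₂ = d₁ − σ√T = 2.890177 − 0.274963 = 2.615214
N(d₁) = 0.998075,  N(d₂) = 0.995541,  e^(−rT) = 0.620761
E₀ = V₀·N(d₁) − D·e^(−rT)·N(d₂)
   = 389.8535·0.998075 − 294.6212·0.620761·0.995541 = 207.029115
B₀ = V₀ − E₀ = 389.8535 − 207.029115 = 182.824385

B0=182.8244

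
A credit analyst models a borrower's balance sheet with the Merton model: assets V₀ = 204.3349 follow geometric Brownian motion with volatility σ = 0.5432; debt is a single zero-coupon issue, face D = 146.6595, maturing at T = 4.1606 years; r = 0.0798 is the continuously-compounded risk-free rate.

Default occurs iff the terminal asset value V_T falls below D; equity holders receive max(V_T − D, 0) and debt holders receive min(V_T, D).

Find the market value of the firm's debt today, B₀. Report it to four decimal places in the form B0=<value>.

B0=79.9315

d₁ = [ln(V₀/D) + (r + σ²/2)T] / (σ√T)
   = [ln(204.3349/146.6595) + (0.0798 + 0.5·0.5432²)·4.1606] / (0.5432·√4.1606)
   = [0.331647 + 0.945842] / 1.107995 = 1.152974
d₂ = d₁ − σ√T = 1.152974 − 1.107995 = 0.044979
N(d₁) = 0.875539,  N(d₂) = 0.517938,  e^(−rT) = 0.717476
E₀ = V₀·N(d₁) − D·e^(−rT)·N(d₂)
   = 204.3349·0.875539 − 146.6595·0.717476·0.517938 = 124.403416
B₀ = V₀ − E₀ = 204.3349 − 124.403416 = 79.931484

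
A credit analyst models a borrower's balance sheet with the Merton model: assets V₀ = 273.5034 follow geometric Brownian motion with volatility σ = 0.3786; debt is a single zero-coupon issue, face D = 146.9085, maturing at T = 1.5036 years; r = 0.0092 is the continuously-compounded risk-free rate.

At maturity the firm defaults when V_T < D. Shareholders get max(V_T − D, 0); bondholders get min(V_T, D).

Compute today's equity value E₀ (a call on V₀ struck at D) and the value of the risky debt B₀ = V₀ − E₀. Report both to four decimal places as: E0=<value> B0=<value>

E0=132.1755 B0=141.3279

d₁ = [ln(V₀/D) + (r + σ²/2)T] / (σ√T)
   = [ln(273.5034/146.9085) + (0.0092 + 0.5·0.3786²)·1.5036] / (0.3786·√1.5036)
   = [0.621504 + 0.121595] / 0.464245 = 1.600662
d₂ = d₁ − σ√T = 1.600662 − 0.464245 = 1.136418
N(d₁) = 0.945274,  N(d₂) = 0.872109,  e^(−rT) = 0.986262
E₀ = V₀·N(d₁) − D·e^(−rT)·N(d₂)
   = 273.5034·0.945274 − 146.9085·0.986262·0.872109 = 132.175547
B₀ = V₀ − E₀ = 273.5034 − 132.175547 = 141.327853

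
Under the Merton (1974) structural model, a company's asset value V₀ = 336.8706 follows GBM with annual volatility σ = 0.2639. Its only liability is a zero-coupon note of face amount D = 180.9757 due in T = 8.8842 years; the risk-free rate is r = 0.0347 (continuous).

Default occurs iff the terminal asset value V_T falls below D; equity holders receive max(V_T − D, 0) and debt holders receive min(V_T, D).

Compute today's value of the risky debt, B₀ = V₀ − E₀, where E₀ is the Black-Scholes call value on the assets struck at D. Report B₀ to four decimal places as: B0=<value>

d₁ = [ln(V₀/D) + (r + σ²/2)T] / (σ√T)
   = [ln(336.8706/180.9757) + (0.0347 + 0.5·0.2639²)·8.8842] / (0.2639·√8.8842)
   = [0.621336 + 0.617644] / 0.786590 = 1.575128
d₂ = d₁ − σ√T = 1.575128 − 0.786590 = 0.788537
N(d₁) = 0.942386,  N(d₂) = 0.784809,  e^(−rT) = 0.734708
E₀ = V₀·N(d₁) − D·e^(−rT)·N(d₂)
   = 336.8706·0.942386 − 180.9757·0.734708·0.784809 = 213.110720
B₀ = V₀ − E₀ = 336.8706 − 213.110720 = 123.759880

B0=123.7599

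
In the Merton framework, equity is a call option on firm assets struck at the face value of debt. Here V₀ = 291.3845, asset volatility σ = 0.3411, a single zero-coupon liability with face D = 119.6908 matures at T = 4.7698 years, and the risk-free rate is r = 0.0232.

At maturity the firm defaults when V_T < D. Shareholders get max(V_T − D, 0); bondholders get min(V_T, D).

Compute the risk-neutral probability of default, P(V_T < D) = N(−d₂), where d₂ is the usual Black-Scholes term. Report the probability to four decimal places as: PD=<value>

PD=0.1659

d₁ = [ln(V₀/D) + (r + σ²/2)T] / (σ√T)
   = [ln(291.3845/119.6908) + (0.0232 + 0.5·0.3411²)·4.7698] / (0.3411·√4.7698)
   = [0.889732 + 0.388141] / 0.744958 = 1.715362
d₂ = d₁ − σ√T = 1.715362 − 0.744958 = 0.970404
risk-neutral PD = N(−d₂) = N(-0.970404) = 0.165923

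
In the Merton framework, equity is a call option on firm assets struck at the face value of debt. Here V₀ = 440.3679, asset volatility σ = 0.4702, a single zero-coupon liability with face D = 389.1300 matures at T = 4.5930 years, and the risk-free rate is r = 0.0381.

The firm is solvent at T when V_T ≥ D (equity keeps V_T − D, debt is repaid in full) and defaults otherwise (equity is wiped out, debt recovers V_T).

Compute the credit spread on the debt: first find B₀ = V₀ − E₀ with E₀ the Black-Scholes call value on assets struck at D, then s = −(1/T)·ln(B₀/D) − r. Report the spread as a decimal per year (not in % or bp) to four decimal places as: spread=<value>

d₁ = [ln(V₀/D) + (r + σ²/2)T] / (σ√T)
   = [ln(440.3679/389.1300) + (0.0381 + 0.5·0.4702²)·4.5930] / (0.4702·√4.5930)
   = [0.123697 + 0.682722] / 1.007699 = 0.800258
d₂ = d₁ − σ√T = 0.800258 − 1.007699 = -0.207441
N(d₁) = 0.788219,  N(d₂) = 0.417833,  e^(−rT) = 0.839463
E₀ = V₀·N(d₁) − D·e^(−rT)·N(d₂)
   = 440.3679·0.788219 − 389.1300·0.839463·0.417833 = 210.617217
B₀ = V₀ − E₀ = 440.3679 − 210.617217 = 229.750683
spread = −(1/T)·ln(B₀/D) − r = −(1/4.5930)·ln(229.750683/389.1300) − 0.0381 = 0.07662213

spread=0.0766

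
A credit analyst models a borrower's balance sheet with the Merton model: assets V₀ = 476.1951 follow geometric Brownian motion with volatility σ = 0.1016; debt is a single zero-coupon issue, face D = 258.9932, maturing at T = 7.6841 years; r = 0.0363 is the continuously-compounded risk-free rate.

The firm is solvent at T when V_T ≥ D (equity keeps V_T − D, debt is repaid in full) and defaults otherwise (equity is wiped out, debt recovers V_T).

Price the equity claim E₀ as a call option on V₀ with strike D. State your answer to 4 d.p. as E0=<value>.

E0=280.2620

d₁ = [ln(V₀/D) + (r + σ²/2)T] / (σ√T)
   = [ln(476.1951/258.9932) + (0.0363 + 0.5·0.1016²)·7.6841] / (0.1016·√7.6841)
   = [0.609026 + 0.318593] / 0.281637 = 3.293663
d₂ = d₁ − σ√T = 3.293663 − 0.281637 = 3.012026
N(d₁) = 0.999506,  N(d₂) = 0.998702,  e^(−rT) = 0.756591
E₀ = V₀·N(d₁) − D·e^(−rT)·N(d₂)
   = 476.1951·0.999506 − 258.9932·0.756591·0.998702 = 280.262049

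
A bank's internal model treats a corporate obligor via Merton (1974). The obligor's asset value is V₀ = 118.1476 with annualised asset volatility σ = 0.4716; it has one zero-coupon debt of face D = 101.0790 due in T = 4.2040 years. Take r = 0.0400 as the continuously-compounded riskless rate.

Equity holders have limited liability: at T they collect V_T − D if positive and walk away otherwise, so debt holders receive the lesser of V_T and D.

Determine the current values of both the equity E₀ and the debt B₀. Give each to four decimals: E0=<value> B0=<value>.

E0=56.0702 B0=62.0774

d₁ = [ln(V₀/D) + (r + σ²/2)T] / (σ√T)
   = [ln(118.1476/101.0790) + (0.0400 + 0.5·0.4716²)·4.2040] / (0.4716·√4.2040)
   = [0.156032 + 0.635659] / 0.966953 = 0.818748
d₂ = d₁ − σ√T = 0.818748 − 0.966953 = -0.148204
N(d₁) = 0.793535,  N(d₂) = 0.441091,  e^(−rT) = 0.845219
E₀ = V₀·N(d₁) − D·e^(−rT)·N(d₂)
   = 118.1476·0.793535 − 101.0790·0.845219·0.441091 = 56.070169
B₀ = V₀ − E₀ = 118.1476 − 56.070169 = 62.077431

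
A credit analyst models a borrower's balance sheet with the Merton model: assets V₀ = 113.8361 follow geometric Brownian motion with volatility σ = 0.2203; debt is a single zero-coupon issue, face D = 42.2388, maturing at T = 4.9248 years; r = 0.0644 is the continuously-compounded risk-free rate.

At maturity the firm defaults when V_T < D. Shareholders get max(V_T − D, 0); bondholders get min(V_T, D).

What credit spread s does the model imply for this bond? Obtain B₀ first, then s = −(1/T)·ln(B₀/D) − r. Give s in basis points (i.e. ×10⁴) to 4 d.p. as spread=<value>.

spread=2.1314

d₁ = [ln(V₀/D) + (r + σ²/2)T] / (σ√T)
   = [ln(113.8361/42.2388) + (0.0644 + 0.5·0.2203²)·4.9248] / (0.2203·√4.9248)
   = [0.991420 + 0.436663] / 0.488887 = 2.921088
d₂ = d₁ − σ√T = 2.921088 − 0.488887 = 2.432201
N(d₁) = 0.998256,  N(d₂) = 0.992496,  e^(−rT) = 0.728216
E₀ = V₀·N(d₁) − D·e^(−rT)·N(d₂)
   = 113.8361·0.998256 − 42.2388·0.728216·0.992496 = 83.109386
B₀ = V₀ − E₀ = 113.8361 − 83.109386 = 30.726714
spread = −(1/T)·ln(B₀/D) − r = −(1/4.9248)·ln(30.726714/42.2388) − 0.0644 = 0.00021314
in basis points: 0.00021314 × 10⁴ = 2.1314 bp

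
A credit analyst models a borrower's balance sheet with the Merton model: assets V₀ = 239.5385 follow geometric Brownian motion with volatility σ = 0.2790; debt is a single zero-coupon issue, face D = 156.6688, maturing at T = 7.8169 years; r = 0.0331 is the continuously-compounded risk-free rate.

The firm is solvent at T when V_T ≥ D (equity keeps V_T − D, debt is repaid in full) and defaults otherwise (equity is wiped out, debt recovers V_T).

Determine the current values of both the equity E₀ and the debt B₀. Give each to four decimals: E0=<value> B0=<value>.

d₁ = [ln(V₀/D) + (r + σ²/2)T] / (σ√T)
   = [ln(239.5385/156.6688) + (0.0331 + 0.5·0.2790²)·7.8169] / (0.2790·√7.8169)
   = [0.424580 + 0.562977] / 0.780048 = 1.266021
d₂ = d₁ − σ√T = 1.266021 − 0.780048 = 0.485972
N(d₁) = 0.897247,  N(d₂) = 0.686507,  e^(−rT) = 0.772024
E₀ = V₀·N(d₁) − D·e^(−rT)·N(d₂)
   = 239.5385·0.897247 − 156.6688·0.772024·0.686507 = 131.890817
B₀ = V₀ − E₀ = 239.5385 − 131.890817 = 107.647683

E0=131.8908 B0=107.6477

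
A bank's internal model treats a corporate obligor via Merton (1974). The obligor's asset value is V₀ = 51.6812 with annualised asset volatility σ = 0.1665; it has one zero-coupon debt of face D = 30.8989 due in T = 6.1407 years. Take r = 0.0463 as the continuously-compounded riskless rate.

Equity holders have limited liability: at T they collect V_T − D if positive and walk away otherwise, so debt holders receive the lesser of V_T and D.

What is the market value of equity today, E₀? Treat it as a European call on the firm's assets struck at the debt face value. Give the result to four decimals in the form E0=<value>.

E0=28.5705

d₁ = [ln(V₀/D) + (r + σ²/2)T] / (σ√T)
   = [ln(51.6812/30.8989) + (0.0463 + 0.5·0.1665²)·6.1407] / (0.1665·√6.1407)
   = [0.514373 + 0.369431] / 0.412594 = 2.142068
d₂ = d₁ − σ√T = 2.142068 − 0.412594 = 1.729474
N(d₁) = 0.983906,  N(d₂) = 0.958138,  e^(−rT) = 0.752530
E₀ = V₀·N(d₁) − D·e^(−rT)·N(d₂)
   = 51.6812·0.983906 − 30.8989·0.752530·0.958138 = 28.570487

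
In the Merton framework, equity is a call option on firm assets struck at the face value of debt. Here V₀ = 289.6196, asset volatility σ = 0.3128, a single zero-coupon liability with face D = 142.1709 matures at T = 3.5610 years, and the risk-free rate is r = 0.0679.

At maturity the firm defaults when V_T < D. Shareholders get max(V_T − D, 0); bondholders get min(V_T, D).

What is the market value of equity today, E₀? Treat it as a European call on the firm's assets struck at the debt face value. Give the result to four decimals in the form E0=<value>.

E0=180.2894

d₁ = [ln(V₀/D) + (r + σ²/2)T] / (σ√T)
   = [ln(289.6196/142.1709) + (0.0679 + 0.5·0.3128²)·3.5610] / (0.3128·√3.5610)
   = [0.711538 + 0.416003] / 0.590273 = 1.910204
d₂ = d₁ − σ√T = 1.910204 − 0.590273 = 1.319931
N(d₁) = 0.971947,  N(d₂) = 0.906571,  e^(−rT) = 0.785220
E₀ = V₀·N(d₁) − D·e^(−rT)·N(d₂)
   = 289.6196·0.971947 − 142.1709·0.785220·0.906571 = 180.289371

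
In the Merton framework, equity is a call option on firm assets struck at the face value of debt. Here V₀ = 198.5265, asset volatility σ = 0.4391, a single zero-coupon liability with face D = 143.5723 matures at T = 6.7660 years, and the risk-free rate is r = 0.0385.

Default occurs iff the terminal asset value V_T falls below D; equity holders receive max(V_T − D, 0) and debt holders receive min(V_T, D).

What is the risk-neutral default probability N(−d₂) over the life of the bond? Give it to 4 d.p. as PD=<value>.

PD=0.5236

d₁ = [ln(V₀/D) + (r + σ²/2)T] / (σ√T)
   = [ln(198.5265/143.5723) + (0.0385 + 0.5·0.4391²)·6.7660] / (0.4391·√6.7660)
   = [0.324084 + 0.912763] / 1.142167 = 1.082896
d₂ = d₁ − σ√T = 1.082896 − 1.142167 = -0.059271
risk-neutral PD = N(−d₂) = N(0.059271) = 0.523632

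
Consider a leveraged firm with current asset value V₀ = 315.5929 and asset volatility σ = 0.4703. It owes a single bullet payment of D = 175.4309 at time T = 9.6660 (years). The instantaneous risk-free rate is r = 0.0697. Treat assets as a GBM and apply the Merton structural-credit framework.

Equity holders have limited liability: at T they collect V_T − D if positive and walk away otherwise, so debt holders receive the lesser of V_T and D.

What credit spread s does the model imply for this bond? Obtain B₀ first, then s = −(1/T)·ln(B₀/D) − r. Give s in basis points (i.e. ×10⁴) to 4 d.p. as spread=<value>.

d₁ = [ln(V₀/D) + (r + σ²/2)T] / (σ√T)
   = [ln(315.5929/175.4309) + (0.0697 + 0.5·0.4703²)·9.6660] / (0.4703·√9.6660)
   = [0.587208 + 1.742693] / 1.462172 = 1.593452
d₂ = d₁ − σ√T = 1.593452 − 1.462172 = 0.131281
N(d₁) = 0.944471,  N(d₂) = 0.552223,  e^(−rT) = 0.509808
E₀ = V₀·N(d₁) − D·e^(−rT)·N(d₂)
   = 315.5929·0.944471 − 175.4309·0.509808·0.552223 = 248.679490
B₀ = V₀ − E₀ = 315.5929 − 248.679490 = 66.913410
spread = −(1/T)·ln(B₀/D) − r = −(1/9.6660)·ln(66.913410/175.4309) − 0.0697 = 0.03001507
in basis points: 0.03001507 × 10⁴ = 300.1507 bp

spread=300.1507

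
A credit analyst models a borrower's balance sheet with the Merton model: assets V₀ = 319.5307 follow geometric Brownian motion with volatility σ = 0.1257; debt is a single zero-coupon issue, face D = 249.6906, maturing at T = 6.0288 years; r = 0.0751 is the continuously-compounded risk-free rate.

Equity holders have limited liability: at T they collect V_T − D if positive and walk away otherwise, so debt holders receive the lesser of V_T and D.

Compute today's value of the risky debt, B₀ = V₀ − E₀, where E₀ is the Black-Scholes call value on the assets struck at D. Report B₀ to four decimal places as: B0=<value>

d₁ = [ln(V₀/D) + (r + σ²/2)T] / (σ√T)
   = [ln(319.5307/249.6906) + (0.0751 + 0.5·0.1257²)·6.0288] / (0.1257·√6.0288)
   = [0.246631 + 0.500392] / 0.308639 = 2.420377
d₂ = d₁ − σ√T = 2.420377 − 0.308639 = 2.111738
N(d₁) = 0.992248,  N(d₂) = 0.982646,  e^(−rT) = 0.635869
E₀ = V₀·N(d₁) − D·e^(−rT)·N(d₂)
   = 319.5307·0.992248 − 249.6906·0.635869·0.982646 = 161.038521
B₀ = V₀ − E₀ = 319.5307 − 161.038521 = 158.492179

B0=158.4922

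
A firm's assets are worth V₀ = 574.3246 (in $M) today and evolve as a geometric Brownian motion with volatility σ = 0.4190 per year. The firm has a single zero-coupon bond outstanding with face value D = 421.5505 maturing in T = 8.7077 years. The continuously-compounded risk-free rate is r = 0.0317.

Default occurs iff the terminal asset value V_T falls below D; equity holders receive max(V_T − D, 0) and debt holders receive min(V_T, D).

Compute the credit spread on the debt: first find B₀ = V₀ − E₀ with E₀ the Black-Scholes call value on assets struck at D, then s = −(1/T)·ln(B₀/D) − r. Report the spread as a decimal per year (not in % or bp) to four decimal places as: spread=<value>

d₁ = [ln(V₀/D) + (r + σ²/2)T] / (σ√T)
   = [ln(574.3246/421.5505) + (0.0317 + 0.5·0.4190²)·8.7077] / (0.4190·√8.7077)
   = [0.309255 + 1.040400] / 1.236419 = 1.091584
d₂ = d₁ − σ√T = 1.091584 − 1.236419 = -0.144835
N(d₁) = 0.862492,  N(d₂) = 0.442421,  e^(−rT) = 0.758787
E₀ = V₀·N(d₁) − D·e^(−rT)·N(d₂)
   = 574.3246·0.862492 − 421.5505·0.758787·0.442421 = 353.834634
B₀ = V₀ − E₀ = 574.3246 − 353.834634 = 220.489966
spread = −(1/T)·ln(B₀/D) − r = −(1/8.7077)·ln(220.489966/421.5505) − 0.0317 = 0.04272693

spread=0.0427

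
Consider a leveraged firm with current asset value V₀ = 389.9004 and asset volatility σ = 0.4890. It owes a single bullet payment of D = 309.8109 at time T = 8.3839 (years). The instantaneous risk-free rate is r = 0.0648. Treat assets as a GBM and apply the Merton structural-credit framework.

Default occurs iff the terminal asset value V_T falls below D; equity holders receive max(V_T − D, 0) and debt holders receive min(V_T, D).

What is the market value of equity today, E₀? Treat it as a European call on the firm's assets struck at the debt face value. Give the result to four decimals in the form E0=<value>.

E0=270.5882

d₁ = [ln(V₀/D) + (r + σ²/2)T] / (σ√T)
   = [ln(389.9004/309.8109) + (0.0648 + 0.5·0.4890²)·8.3839] / (0.4890·√8.3839)
   = [0.229929 + 1.545660] / 1.415898 = 1.254038
d₂ = d₁ − σ√T = 1.254038 − 1.415898 = -0.161860
N(d₁) = 0.895086,  N(d₂) = 0.435708,  e^(−rT) = 0.580842
E₀ = V₀·N(d₁) − D·e^(−rT)·N(d₂)
   = 389.9004·0.895086 − 309.8109·0.580842·0.435708 = 270.588175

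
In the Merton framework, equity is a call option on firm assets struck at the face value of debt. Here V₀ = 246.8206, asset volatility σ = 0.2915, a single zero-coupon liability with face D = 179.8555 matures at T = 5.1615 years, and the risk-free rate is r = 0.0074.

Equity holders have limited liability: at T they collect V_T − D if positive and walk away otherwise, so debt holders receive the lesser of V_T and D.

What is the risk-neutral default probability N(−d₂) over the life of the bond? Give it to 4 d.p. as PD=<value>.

d₁ = [ln(V₀/D) + (r + σ²/2)T] / (σ√T)
   = [ln(246.8206/179.8555) + (0.0074 + 0.5·0.2915²)·5.1615] / (0.2915·√5.1615)
   = [0.316508 + 0.257487] / 0.662257 = 0.866726
d₂ = d₁ − σ√T = 0.866726 − 0.662257 = 0.204469
risk-neutral PD = N(−d₂) = N(-0.204469) = 0.418994

PD=0.4190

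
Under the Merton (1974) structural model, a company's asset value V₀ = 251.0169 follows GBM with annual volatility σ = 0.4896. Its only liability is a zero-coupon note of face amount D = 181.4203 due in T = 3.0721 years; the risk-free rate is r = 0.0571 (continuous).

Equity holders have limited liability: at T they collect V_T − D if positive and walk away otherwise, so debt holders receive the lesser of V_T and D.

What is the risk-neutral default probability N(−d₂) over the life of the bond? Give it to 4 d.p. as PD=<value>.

d₁ = [ln(V₀/D) + (r + σ²/2)T] / (σ√T)
   = [ln(251.0169/181.4203) + (0.0571 + 0.5·0.4896²)·3.0721] / (0.4896·√3.0721)
   = [0.324704 + 0.543621] / 0.858142 = 1.011866
d₂ = d₁ − σ√T = 1.011866 − 0.858142 = 0.153724
risk-neutral PD = N(−d₂) = N(-0.153724) = 0.438914

PD=0.4389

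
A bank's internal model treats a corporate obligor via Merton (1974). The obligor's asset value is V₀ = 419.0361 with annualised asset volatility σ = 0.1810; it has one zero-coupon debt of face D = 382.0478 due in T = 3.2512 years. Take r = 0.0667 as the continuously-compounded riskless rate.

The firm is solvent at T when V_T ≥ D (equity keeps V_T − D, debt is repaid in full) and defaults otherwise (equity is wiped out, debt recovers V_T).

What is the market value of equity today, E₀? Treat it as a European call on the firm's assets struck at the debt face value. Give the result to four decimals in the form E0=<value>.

d₁ = [ln(V₀/D) + (r + σ²/2)T] / (σ√T)
   = [ln(419.0361/382.0478) + (0.0667 + 0.5·0.1810²)·3.2512] / (0.1810·√3.2512)
   = [0.092411 + 0.270111] / 0.326363 = 1.110797
d₂ = d₁ − σ√T = 1.110797 − 0.326363 = 0.784434
N(d₁) = 0.866672,  N(d₂) = 0.783607,  e^(−rT) = 0.805047
E₀ = V₀·N(d₁) − D·e^(−rT)·N(d₂)
   = 419.0361·0.866672 − 382.0478·0.805047·0.783607 = 122.155688

E0=122.1557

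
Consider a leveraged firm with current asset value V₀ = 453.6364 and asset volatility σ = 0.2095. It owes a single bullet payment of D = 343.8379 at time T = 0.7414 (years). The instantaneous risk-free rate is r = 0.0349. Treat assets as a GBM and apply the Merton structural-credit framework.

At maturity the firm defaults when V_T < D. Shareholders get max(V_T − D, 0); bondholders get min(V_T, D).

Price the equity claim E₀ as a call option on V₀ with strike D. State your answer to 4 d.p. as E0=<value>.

E0=119.9281

d₁ = [ln(V₀/D) + (r + σ²/2)T] / (σ√T)
   = [ln(453.6364/343.8379) + (0.0349 + 0.5·0.2095²)·0.7414] / (0.2095·√0.7414)
   = [0.277126 + 0.042145] / 0.180389 = 1.769900
d₂ = d₁ − σ√T = 1.769900 − 0.180389 = 1.589511
N(d₁) = 0.961628,  N(d₂) = 0.944027,  e^(−rT) = 0.974457
E₀ = V₀·N(d₁) − D·e^(−rT)·N(d₂)
   = 453.6364·0.961628 − 343.8379·0.974457·0.944027 = 119.928149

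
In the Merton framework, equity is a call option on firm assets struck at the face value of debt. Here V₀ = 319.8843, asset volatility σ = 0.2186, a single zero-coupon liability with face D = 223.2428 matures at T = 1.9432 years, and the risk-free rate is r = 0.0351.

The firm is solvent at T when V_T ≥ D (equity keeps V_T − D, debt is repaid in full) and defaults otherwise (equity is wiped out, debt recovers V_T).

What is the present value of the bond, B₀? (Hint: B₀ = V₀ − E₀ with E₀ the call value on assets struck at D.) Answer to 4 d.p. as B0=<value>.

B0=205.6883

d₁ = [ln(V₀/D) + (r + σ²/2)T] / (σ√T)
   = [ln(319.8843/223.2428) + (0.0351 + 0.5·0.2186²)·1.9432] / (0.2186·√1.9432)
   = [0.359699 + 0.114635] / 0.304726 = 1.556596
d₂ = d₁ − σ√T = 1.556596 − 0.304726 = 1.251870
N(d₁) = 0.940217,  N(d₂) = 0.894691,  e^(−rT) = 0.934068
E₀ = V₀·N(d₁) − D·e^(−rT)·N(d₂)
   = 319.8843·0.940217 − 223.2428·0.934068·0.894691 = 114.196038
B₀ = V₀ − E₀ = 319.8843 − 114.196038 = 205.688262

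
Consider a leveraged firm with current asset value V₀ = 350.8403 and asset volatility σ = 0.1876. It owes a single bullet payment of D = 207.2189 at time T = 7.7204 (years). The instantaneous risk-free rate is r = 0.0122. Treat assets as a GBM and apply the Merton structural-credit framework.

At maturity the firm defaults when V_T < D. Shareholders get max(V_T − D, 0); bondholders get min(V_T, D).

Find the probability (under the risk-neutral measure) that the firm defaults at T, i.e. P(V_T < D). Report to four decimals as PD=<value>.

PD=0.1761

d₁ = [ln(V₀/D) + (r + σ²/2)T] / (σ√T)
   = [ln(350.8403/207.2189) + (0.0122 + 0.5·0.1876²)·7.7204] / (0.1876·√7.7204)
   = [0.526555 + 0.230044] / 0.521258 = 1.451487
d₂ = d₁ − σ√T = 1.451487 − 0.521258 = 0.930229
risk-neutral PD = N(−d₂) = N(-0.930229) = 0.176126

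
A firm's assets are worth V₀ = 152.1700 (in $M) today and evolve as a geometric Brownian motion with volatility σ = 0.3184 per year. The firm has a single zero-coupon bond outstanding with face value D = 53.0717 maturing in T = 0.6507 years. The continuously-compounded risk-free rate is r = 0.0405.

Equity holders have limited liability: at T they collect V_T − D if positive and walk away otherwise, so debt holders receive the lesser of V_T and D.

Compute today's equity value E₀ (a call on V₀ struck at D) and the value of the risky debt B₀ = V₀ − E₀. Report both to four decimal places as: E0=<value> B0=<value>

E0=100.4787 B0=51.6913

d₁ = [ln(V₀/D) + (r + σ²/2)T] / (σ√T)
   = [ln(152.1700/53.0717) + (0.0405 + 0.5·0.3184²)·0.6507] / (0.3184·√0.6507)
   = [1.053354 + 0.059337] / 0.256840 = 4.332227
d₂ = d₁ − σ√T = 4.332227 − 0.256840 = 4.075387
N(d₁) = 0.999993,  N(d₂) = 0.999977,  e^(−rT) = 0.973991
E₀ = V₀·N(d₁) − D·e^(−rT)·N(d₂)
   = 152.1700·0.999993 − 53.0717·0.973991·0.999977 = 100.478713
B₀ = V₀ − E₀ = 152.1700 − 100.478713 = 51.691287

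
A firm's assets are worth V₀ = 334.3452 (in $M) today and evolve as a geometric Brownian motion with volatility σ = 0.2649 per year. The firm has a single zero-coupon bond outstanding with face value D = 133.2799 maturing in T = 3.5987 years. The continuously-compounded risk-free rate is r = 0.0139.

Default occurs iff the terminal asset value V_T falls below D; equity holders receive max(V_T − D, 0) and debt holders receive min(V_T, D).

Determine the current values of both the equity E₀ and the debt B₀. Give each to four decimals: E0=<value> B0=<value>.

d₁ = [ln(V₀/D) + (r + σ²/2)T] / (σ√T)
   = [ln(334.3452/133.2799) + (0.0139 + 0.5·0.2649²)·3.5987] / (0.2649·√3.5987)
   = [0.919723 + 0.176286] / 0.502522 = 2.181017
d₂ = d₁ − σ√T = 2.181017 − 0.502522 = 1.678496
N(d₁) = 0.985409,  N(d₂) = 0.953375,  e^(−rT) = 0.951209
E₀ = V₀·N(d₁) − D·e^(−rT)·N(d₂)
   = 334.3452·0.985409 − 133.2799·0.951209·0.953375 = 208.600765
B₀ = V₀ − E₀ = 334.3452 − 208.600765 = 125.744435

E0=208.6008 B0=125.7444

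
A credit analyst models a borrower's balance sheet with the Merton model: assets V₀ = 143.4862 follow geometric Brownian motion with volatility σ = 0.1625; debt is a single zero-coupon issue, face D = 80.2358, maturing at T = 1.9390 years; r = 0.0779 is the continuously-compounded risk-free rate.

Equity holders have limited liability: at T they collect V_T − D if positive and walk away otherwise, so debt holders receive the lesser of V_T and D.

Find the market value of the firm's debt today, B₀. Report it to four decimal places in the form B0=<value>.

d₁ = [ln(V₀/D) + (r + σ²/2)T] / (σ√T)
   = [ln(143.4862/80.2358) + (0.0779 + 0.5·0.1625²)·1.9390] / (0.1625·√1.9390)
   = [0.581269 + 0.176649] / 0.226278 = 3.349500
d₂ = d₁ − σ√T = 3.349500 − 0.226278 = 3.123222
N(d₁) = 0.999595,  N(d₂) = 0.999106,  e^(−rT) = 0.859806
E₀ = V₀·N(d₁) − D·e^(−rT)·N(d₂)
   = 143.4862·0.999595 − 80.2358·0.859806·0.999106 = 74.502572
B₀ = V₀ − E₀ = 143.4862 − 74.502572 = 68.983628

B0=68.9836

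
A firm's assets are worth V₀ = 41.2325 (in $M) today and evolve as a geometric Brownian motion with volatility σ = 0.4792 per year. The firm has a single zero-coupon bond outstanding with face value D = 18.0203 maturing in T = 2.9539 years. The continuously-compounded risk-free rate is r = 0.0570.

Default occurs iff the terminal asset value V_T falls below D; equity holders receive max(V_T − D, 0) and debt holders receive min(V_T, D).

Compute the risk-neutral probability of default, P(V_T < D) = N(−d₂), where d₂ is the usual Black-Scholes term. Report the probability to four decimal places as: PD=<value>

PD=0.2125

d₁ = [ln(V₀/D) + (r + σ²/2)T] / (σ√T)
   = [ln(41.2325/18.0203) + (0.0570 + 0.5·0.4792²)·2.9539] / (0.4792·√2.9539)
   = [0.827728 + 0.507528] / 0.823597 = 1.621250
d₂ = d₁ − σ√T = 1.621250 − 0.823597 = 0.797653
risk-neutral PD = N(−d₂) = N(-0.797653) = 0.212536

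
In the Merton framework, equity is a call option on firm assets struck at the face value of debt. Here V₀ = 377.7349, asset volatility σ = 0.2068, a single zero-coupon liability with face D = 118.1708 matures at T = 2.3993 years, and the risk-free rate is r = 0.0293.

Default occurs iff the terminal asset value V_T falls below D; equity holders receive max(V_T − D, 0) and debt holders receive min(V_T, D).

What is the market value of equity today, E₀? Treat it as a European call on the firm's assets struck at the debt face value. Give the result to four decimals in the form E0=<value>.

E0=267.5871

d₁ = [ln(V₀/D) + (r + σ²/2)T] / (σ√T)
   = [ln(377.7349/118.1708) + (0.0293 + 0.5·0.2068²)·2.3993] / (0.2068·√2.3993)
   = [1.162062 + 0.121604] / 0.320326 = 4.007367
d₂ = d₁ − σ√T = 4.007367 − 0.320326 = 3.687040
N(d₁) = 0.999969,  N(d₂) = 0.999887,  e^(−rT) = 0.932115
E₀ = V₀·N(d₁) − D·e^(−rT)·N(d₂)
   = 377.7349·0.999969 − 118.1708·0.932115·0.999887 = 267.587069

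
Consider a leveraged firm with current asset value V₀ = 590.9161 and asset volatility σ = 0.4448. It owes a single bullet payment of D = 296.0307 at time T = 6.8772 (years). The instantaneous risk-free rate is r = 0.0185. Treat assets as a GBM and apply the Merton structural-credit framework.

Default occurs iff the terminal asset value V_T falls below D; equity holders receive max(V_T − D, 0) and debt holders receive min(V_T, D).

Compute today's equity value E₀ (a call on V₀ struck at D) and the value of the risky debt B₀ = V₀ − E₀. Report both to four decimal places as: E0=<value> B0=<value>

d₁ = [ln(V₀/D) + (r + σ²/2)T] / (σ√T)
   = [ln(590.9161/296.0307) + (0.0185 + 0.5·0.4448²)·6.8772] / (0.4448·√6.8772)
   = [0.691211 + 0.807545] / 1.166462 = 1.284873
d₂ = d₁ − σ√T = 1.284873 − 1.166462 = 0.118411
N(d₁) = 0.900582,  N(d₂) = 0.547129,  e^(−rT) = 0.880533
E₀ = V₀·N(d₁) − D·e^(−rT)·N(d₂)
   = 590.9161·0.900582 − 296.0307·0.880533·0.547129 = 389.550985
B₀ = V₀ − E₀ = 590.9161 − 389.550985 = 201.365115

E0=389.5510 B0=201.3651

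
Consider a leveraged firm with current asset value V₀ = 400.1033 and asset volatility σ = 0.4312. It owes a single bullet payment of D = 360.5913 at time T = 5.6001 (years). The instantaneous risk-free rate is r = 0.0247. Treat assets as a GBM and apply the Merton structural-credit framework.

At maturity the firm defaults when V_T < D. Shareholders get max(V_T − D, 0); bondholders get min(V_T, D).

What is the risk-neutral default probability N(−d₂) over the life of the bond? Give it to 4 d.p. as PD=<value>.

d₁ = [ln(V₀/D) + (r + σ²/2)T] / (σ√T)
   = [ln(400.1033/360.5913) + (0.0247 + 0.5·0.4312²)·5.6001] / (0.4312·√5.6001)
   = [0.103978 + 0.658945] / 1.020415 = 0.747660
d₂ = d₁ − σ√T = 0.747660 − 1.020415 = -0.272755
risk-neutral PD = N(−d₂) = N(0.272755) = 0.607479

PD=0.6075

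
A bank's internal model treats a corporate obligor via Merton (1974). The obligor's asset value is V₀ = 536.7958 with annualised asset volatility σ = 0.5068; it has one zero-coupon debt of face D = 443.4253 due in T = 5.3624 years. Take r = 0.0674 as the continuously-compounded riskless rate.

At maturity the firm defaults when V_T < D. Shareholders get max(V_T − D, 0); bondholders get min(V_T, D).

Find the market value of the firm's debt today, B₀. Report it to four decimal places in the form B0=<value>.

B0=218.0995

d₁ = [ln(V₀/D) + (r + σ²/2)T] / (σ√T)
   = [ln(536.7958/443.4253) + (0.0674 + 0.5·0.5068²)·5.3624] / (0.5068·√5.3624)
   = [0.191088 + 1.050082] / 1.173589 = 1.057585
d₂ = d₁ − σ√T = 1.057585 − 1.173589 = -0.116005
N(d₁) = 0.854878,  N(d₂) = 0.453824,  e^(−rT) = 0.696682
E₀ = V₀·N(d₁) − D·e^(−rT)·N(d₂)
   = 536.7958·0.854878 − 443.4253·0.696682·0.453824 = 318.696294
B₀ = V₀ − E₀ = 536.7958 − 318.696294 = 218.099506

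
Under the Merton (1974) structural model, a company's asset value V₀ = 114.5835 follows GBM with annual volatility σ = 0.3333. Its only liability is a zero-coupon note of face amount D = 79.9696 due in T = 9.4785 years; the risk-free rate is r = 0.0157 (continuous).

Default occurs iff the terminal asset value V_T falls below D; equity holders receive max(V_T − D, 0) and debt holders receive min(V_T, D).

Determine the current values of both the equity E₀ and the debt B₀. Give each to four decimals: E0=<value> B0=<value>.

E0=62.6676 B0=51.9159

d₁ = [ln(V₀/D) + (r + σ²/2)T] / (σ√T)
   = [ln(114.5835/79.9696) + (0.0157 + 0.5·0.3333²)·9.4785] / (0.3333·√9.4785)
   = [0.359657 + 0.675290] / 1.026136 = 1.008587
d₂ = d₁ − σ√T = 1.008587 − 1.026136 = -0.017550
N(d₁) = 0.843414,  N(d₂) = 0.492999,  e^(−rT) = 0.861731
E₀ = V₀·N(d₁) − D·e^(−rT)·N(d₂)
   = 114.5835·0.843414 − 79.9696·0.861731·0.492999 = 62.667600
B₀ = V₀ − E₀ = 114.5835 − 62.667600 = 51.915900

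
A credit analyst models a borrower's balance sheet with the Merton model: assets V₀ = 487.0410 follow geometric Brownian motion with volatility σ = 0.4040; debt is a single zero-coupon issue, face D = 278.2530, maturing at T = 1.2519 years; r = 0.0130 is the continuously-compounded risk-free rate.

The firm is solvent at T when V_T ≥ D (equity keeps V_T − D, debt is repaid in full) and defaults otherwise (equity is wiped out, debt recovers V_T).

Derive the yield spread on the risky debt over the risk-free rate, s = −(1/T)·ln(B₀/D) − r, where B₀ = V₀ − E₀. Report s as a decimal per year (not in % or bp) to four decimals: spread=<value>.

spread=0.0231

d₁ = [ln(V₀/D) + (r + σ²/2)T] / (σ√T)
   = [ln(487.0410/278.2530) + (0.0130 + 0.5·0.4040²)·1.2519] / (0.4040·√1.2519)
   = [0.559818 + 0.118440] / 0.452029 = 1.500473
d₂ = d₁ − σ√T = 1.500473 − 0.452029 = 1.048444
N(d₁) = 0.933254,  N(d₂) = 0.852783,  e^(−rT) = 0.983857
E₀ = V₀·N(d₁) − D·e^(−rT)·N(d₂)
   = 487.0410·0.933254 − 278.2530·0.983857·0.852783 = 221.074116
B₀ = V₀ − E₀ = 487.0410 − 221.074116 = 265.966884
spread = −(1/T)·ln(B₀/D) − r = −(1/1.2519)·ln(265.966884/278.2530) − 0.0130 = 0.02307234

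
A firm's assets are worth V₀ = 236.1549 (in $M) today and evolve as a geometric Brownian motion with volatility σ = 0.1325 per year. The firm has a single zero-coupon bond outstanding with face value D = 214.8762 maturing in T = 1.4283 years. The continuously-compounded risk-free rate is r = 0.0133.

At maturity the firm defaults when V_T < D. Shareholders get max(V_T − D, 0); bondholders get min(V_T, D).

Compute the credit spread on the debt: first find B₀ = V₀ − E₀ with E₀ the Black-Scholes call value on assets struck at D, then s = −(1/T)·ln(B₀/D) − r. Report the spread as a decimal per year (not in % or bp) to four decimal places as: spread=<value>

d₁ = [ln(V₀/D) + (r + σ²/2)T] / (σ√T)
   = [ln(236.1549/214.8762) + (0.0133 + 0.5·0.1325²)·1.4283] / (0.1325·√1.4283)
   = [0.094426 + 0.031534] / 0.158353 = 0.795440
d₂ = d₁ − σ√T = 0.795440 − 0.158353 = 0.637087
N(d₁) = 0.786821,  N(d₂) = 0.737966,  e^(−rT) = 0.981183
E₀ = V₀·N(d₁) − D·e^(−rT)·N(d₂)
   = 236.1549·0.786821 − 214.8762·0.981183·0.737966 = 30.224205
B₀ = V₀ − E₀ = 236.1549 − 30.224205 = 205.930695
spread = −(1/T)·ln(B₀/D) − r = −(1/1.4283)·ln(205.930695/214.8762) − 0.0133 = 0.01647131

spread=0.0165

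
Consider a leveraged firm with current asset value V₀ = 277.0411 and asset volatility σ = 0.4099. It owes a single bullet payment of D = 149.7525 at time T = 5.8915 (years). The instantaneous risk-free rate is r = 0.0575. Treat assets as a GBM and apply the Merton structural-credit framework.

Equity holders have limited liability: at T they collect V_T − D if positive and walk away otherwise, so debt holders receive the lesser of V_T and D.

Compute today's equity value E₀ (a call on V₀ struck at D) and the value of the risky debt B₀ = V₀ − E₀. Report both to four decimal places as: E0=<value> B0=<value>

E0=184.5838 B0=92.4573

d₁ = [ln(V₀/D) + (r + σ²/2)T] / (σ√T)
   = [ln(277.0411/149.7525) + (0.0575 + 0.5·0.4099²)·5.8915] / (0.4099·√5.8915)
   = [0.615182 + 0.833700] / 0.994926 = 1.456271
d₂ = d₁ − σ√T = 1.456271 − 0.994926 = 0.461345
N(d₁) = 0.927341,  N(d₂) = 0.677724,  e^(−rT) = 0.712653
E₀ = V₀·N(d₁) − D·e^(−rT)·N(d₂)
   = 277.0411·0.927341 − 149.7525·0.712653·0.677724 = 184.583844
B₀ = V₀ − E₀ = 277.0411 − 184.583844 = 92.457256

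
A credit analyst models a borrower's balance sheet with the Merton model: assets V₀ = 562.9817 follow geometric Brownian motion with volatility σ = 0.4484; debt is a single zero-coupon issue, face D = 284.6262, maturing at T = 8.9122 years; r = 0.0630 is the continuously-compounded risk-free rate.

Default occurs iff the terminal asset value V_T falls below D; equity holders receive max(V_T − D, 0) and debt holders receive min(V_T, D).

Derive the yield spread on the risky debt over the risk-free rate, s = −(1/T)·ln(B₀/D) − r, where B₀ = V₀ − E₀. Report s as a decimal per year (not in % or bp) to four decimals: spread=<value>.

spread=0.0260

d₁ = [ln(V₀/D) + (r + σ²/2)T] / (σ√T)
   = [ln(562.9817/284.6262) + (0.0630 + 0.5·0.4484²)·8.9122] / (0.4484·√8.9122)
   = [0.682070 + 1.457423] / 1.338622 = 1.598280
d₂ = d₁ − σ√T = 1.598280 − 1.338622 = 0.259658
N(d₁) = 0.945010,  N(d₂) = 0.602436,  e^(−rT) = 0.570371
E₀ = V₀·N(d₁) − D·e^(−rT)·N(d₂)
   = 562.9817·0.945010 − 284.6262·0.570371·0.602436 = 434.222183
B₀ = V₀ − E₀ = 562.9817 − 434.222183 = 128.759517
spread = −(1/T)·ln(B₀/D) − r = −(1/8.9122)·ln(128.759517/284.6262) − 0.0630 = 0.02600499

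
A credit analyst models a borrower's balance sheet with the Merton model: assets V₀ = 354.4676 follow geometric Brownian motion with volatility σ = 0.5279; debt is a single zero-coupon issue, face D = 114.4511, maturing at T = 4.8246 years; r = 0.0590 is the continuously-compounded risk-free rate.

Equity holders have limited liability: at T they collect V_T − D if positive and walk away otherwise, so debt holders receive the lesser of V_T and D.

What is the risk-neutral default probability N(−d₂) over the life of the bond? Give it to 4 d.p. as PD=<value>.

d₁ = [ln(V₀/D) + (r + σ²/2)T] / (σ√T)
   = [ln(354.4676/114.4511) + (0.0590 + 0.5·0.5279²)·4.8246] / (0.5279·√4.8246)
   = [1.130469 + 0.956907] / 1.159531 = 1.800191
d₂ = d₁ − σ√T = 1.800191 − 1.159531 = 0.640660
risk-neutral PD = N(−d₂) = N(-0.640660) = 0.260872

PD=0.2609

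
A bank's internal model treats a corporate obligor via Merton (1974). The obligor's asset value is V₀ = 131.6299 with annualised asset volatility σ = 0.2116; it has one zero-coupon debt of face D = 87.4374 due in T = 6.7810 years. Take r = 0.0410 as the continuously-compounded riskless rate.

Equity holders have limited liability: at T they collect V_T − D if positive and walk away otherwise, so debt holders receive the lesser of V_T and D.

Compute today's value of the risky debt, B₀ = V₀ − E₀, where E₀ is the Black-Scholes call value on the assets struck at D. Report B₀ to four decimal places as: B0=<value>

d₁ = [ln(V₀/D) + (r + σ²/2)T] / (σ√T)
   = [ln(131.6299/87.4374) + (0.0410 + 0.5·0.2116²)·6.7810] / (0.2116·√6.7810)
   = [0.409071 + 0.429829] / 0.551014 = 1.522467
d₂ = d₁ − σ√T = 1.522467 − 0.551014 = 0.971453
N(d₁) = 0.936054,  N(d₂) = 0.834339,  e^(−rT) = 0.757281
E₀ = V₀·N(d₁) − D·e^(−rT)·N(d₂)
   = 131.6299·0.936054 − 87.4374·0.757281·0.834339 = 67.967225
B₀ = V₀ − E₀ = 131.6299 − 67.967225 = 63.662675

B0=63.6627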